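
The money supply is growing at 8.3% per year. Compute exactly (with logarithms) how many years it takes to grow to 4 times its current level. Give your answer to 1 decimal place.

17.4 years

t = ln(4) / ln(1 + 0.083) = 1.3863 / 0.079735 ≈ 17.39.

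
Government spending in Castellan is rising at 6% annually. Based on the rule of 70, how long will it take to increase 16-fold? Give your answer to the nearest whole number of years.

Doubling time ≈ 70/6 = 11.67 years.
16 = 2^4, so 4 doublings → 47 years.

roughly 47 years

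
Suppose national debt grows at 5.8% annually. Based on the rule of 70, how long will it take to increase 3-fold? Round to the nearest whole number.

Doubling time ≈ 70/5.8 = 12.07 years.
Reaching 3× takes log₂(3) ≈ 1.58 doublings.
1.58 × 12.07 ≈ 19 years.

≈ 19 years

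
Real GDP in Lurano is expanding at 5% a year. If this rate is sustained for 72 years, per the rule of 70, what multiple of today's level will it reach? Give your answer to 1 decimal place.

≈ 35.3 times

Doubling time ≈ 70/5 = 14.00 years.
72 years / 14.00 ≈ 5.14 doublings → factor 2^5.14 ≈ 35.3.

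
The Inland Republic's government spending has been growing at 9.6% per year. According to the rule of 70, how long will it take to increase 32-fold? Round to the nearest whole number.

roughly 36 years

At 9.6% it doubles every 70/9.6 ≈ 7.29 years.
32× is 5 doublings, so 5 × 7.29 ≈ 36 years.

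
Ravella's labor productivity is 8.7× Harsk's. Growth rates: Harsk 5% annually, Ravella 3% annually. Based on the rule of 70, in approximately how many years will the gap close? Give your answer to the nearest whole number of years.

approximately 109 years

What matters is the difference: 2 pp.
Rule of 70 on the gap: the ratio halves every 70/2 ≈ 35.00 years.
An 8.7× gap takes log₂(8.7) ≈ 3.12 halvings to close: 3.12 × 35.00 ≈ 109 years.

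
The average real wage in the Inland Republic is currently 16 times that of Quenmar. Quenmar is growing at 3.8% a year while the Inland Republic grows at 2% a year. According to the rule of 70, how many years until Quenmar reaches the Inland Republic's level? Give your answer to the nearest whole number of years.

Quenmar gains on the Inland Republic at 3.8% − 2% = 1.8 points a year.
At that relative rate the gap halves every 70/1.8 ≈ 38.89 years.
A 16 times gap closes after 4 halvings: 4 × 38.89 ≈ 156 years.

≈ 156 years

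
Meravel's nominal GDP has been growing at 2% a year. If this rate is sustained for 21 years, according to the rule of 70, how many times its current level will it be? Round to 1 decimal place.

approximately 1.5 times

Doubling time ≈ 70/2 = 35.00 years.
21 years / 35.00 ≈ 0.60 doublings → factor 2^0.60 ≈ 1.5.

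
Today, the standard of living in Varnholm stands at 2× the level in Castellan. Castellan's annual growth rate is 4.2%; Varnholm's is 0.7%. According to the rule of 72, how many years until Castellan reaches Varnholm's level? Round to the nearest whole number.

about 21 years

The growth-rate gap is 4.2% − 0.7% = 3.5 percentage points.
So the ratio between them halves every 72/3.5 ≈ 20.57 years.
A 2× gap closes after 1 halving: 1 × 20.57 ≈ 21 years.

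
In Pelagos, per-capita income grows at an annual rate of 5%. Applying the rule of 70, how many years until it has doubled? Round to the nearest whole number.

70/5 ≈ 14.00, so it doubles roughly every 14 years.

around 14 years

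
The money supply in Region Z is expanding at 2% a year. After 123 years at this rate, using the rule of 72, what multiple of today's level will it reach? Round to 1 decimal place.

Doubling time ≈ 72/2 = 36.00 years.
123 years / 36.00 ≈ 3.42 doublings → factor 2^3.42 ≈ 10.7.

around 10.7 times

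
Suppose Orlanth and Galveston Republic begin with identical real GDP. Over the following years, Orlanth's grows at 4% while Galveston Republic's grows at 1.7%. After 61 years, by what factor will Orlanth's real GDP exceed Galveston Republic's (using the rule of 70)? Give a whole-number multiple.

Only the 2.3-point difference matters.
70/2.3 ≈ 30.43 years per doubling of the ratio; 61 years gives 2.00 doublings, so ≈ 4×.

around 4 times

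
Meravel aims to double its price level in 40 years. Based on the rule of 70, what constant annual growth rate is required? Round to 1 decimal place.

70 / 40 ≈ 1.75, so about 1.8% annually.

approximately 1.8%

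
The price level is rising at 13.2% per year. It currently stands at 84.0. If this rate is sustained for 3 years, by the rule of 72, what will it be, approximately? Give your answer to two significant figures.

It doubles every 72/13.2 ≈ 5.45 years, so 3 years is 0.55 doublings.
2^0.55 ≈ 1.46; 84.0 × 1.46 ≈ 120.

roughly 120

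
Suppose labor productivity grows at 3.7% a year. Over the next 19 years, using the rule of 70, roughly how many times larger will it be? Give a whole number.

At 3.7% one doubling takes ≈ 18.92 years; 19 years is 1 of them, so ×2.

about 2 times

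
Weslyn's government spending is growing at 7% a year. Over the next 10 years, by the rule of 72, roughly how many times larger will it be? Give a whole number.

2 times

At 7% one doubling takes ≈ 10.29 years; 10 years is 1 of them, so ×2.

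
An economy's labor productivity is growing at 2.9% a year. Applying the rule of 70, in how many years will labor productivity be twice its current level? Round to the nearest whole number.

about 24 years

Doubling time ≈ 70 / 2.9 = 24.14 years.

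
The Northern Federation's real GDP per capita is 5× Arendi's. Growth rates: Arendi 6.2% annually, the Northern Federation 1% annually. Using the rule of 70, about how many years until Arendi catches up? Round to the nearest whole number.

Arendi gains on the Northern Federation at 6.2% − 1% = 5.2 points a year.
At that relative rate the gap halves every 70/5.2 ≈ 13.46 years.
A 5× gap takes log₂(5) ≈ 2.32 halvings to close: 2.32 × 13.46 ≈ 31 years.

about 31 years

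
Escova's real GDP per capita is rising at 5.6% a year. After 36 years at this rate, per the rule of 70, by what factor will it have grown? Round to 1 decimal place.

Doubles every ≈ 12.50 years (70/5.6).
36 years is 2.88 doublings; 2^2.88 ≈ 7.4×.

approximately 7.4 times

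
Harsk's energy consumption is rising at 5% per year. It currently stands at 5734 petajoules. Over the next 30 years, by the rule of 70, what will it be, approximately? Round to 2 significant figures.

about 25000 petajoules

It doubles every 70/5 ≈ 14.00 years, so 30 years is 2.14 doublings.
2^2.14 ≈ 4.41; 5734 × 4.41 ≈ 25000 petajoules.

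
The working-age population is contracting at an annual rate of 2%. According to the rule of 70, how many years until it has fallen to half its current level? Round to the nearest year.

about 35 years

The rule works in reverse for decay: 70/2 ≈ 35.00 years to halve.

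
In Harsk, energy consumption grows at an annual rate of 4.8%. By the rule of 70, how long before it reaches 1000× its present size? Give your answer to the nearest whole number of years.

Doubling time ≈ 70/4.8 = 14.58 years.
Reaching 1000× takes log₂(1000) ≈ 9.97 doublings.
9.97 × 14.58 ≈ 145 years.

approximately 145 years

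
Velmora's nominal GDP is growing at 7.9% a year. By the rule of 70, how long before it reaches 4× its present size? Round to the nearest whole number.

Doubling time ≈ 70/7.9 = 8.86 years.
Getting to 4× needs 2 doublings: 2 × 8.86 ≈ 18 years.

≈ 18 years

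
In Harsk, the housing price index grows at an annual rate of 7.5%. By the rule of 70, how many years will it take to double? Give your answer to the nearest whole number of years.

Doubling time ≈ 70 / 7.5 = 9.33 years.

9 years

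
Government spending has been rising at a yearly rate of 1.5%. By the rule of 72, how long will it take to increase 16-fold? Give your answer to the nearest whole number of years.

≈ 192 years

Doubling time ≈ 72/1.5 = 48.00 years.
16× is 4 doublings, so 4 × 48.00 ≈ 192 years.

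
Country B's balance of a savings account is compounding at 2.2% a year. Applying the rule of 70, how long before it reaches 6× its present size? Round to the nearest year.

82 years

One doubling takes 70/2.2 = 31.82 years.
Reaching 6× takes log₂(6) ≈ 2.58 doublings.
2.58 × 31.82 ≈ 82 years.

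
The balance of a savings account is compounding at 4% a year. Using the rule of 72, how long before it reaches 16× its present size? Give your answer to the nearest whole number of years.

≈ 72 years

At 4% it doubles every 72/4 ≈ 18.00 years.
16× is 4 doublings, so 4 × 18.00 ≈ 72 years.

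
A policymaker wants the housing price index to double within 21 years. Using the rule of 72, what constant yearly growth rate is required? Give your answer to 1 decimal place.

72 / 21 ≈ 3.43, so about 3.4% per year.

3.4%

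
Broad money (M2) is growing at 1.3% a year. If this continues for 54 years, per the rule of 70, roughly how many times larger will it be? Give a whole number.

70/1.3 ≈ 53.85 years per doubling.
54 years fits 1 doubling: 2^1 = 2.

approximately 2 times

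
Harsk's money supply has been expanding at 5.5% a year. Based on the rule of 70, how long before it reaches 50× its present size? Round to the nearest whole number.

72 years

One doubling takes 70/5.5 = 12.73 years.
50× is log₂ 50 ≈ 5.64 doublings, so ≈ 5.64 × 12.73 = 72 years.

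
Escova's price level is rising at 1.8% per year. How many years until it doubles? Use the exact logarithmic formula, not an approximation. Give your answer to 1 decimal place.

t = ln(2) / ln(1 + 0.018) = 0.6931 / 0.017840 ≈ 38.85.

38.9 years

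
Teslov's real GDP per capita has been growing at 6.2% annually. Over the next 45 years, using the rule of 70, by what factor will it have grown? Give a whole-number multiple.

approximately 16 times

Doubling time ≈ 70/6.2 = 11.29 years.
45/11.29 ≈ 4 doublings, so about 2^4 = 16×.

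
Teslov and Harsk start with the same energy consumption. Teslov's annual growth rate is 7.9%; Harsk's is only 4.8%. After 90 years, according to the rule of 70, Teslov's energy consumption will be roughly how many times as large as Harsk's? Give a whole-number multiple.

Teslov pulls ahead at 3.1 pp per year, so the ratio doubles every 70/3.1 ≈ 22.58 years.
In 90 years that's 3.99 doublings: 2^3.99 ≈ 16.

≈ 16 times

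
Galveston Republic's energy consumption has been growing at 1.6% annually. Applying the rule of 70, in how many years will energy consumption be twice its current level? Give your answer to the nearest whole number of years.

44 years

At 1.6%, doubling takes about 70/1.6 = 43.75 years.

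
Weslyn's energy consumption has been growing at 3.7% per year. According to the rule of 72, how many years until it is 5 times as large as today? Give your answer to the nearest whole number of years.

≈ 45 years

At 3.7% it doubles every 72/3.7 ≈ 19.46 years.
5× is log₂ 5 ≈ 2.32 doublings, so ≈ 2.32 × 19.46 = 45 years.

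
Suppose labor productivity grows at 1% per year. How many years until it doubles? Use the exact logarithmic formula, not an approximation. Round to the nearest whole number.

70 years

t = ln(2) / ln(1 + 0.01) = 0.6931 / 0.009950 ≈ 69.66.
≈ 70 years.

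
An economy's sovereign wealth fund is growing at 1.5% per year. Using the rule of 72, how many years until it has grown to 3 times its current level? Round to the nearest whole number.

Doubling time ≈ 72/1.5 = 48.00 years.
Reaching 3× takes log₂(3) ≈ 1.58 doublings.
1.58 × 48.00 ≈ 76 years.

approximately 76 years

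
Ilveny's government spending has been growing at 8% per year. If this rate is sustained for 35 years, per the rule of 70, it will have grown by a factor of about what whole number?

roughly 16 times

At 8% one doubling takes ≈ 8.75 years; 35 years is 4 of them, so ×16.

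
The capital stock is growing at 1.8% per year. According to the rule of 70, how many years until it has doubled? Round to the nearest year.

≈ 39 years

At 1.8%, doubling takes about 70/1.8 = 38.89 years.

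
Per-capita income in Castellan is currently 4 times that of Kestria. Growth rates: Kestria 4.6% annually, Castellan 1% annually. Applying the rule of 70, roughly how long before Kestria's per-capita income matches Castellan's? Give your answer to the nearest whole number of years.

Kestria gains on Castellan at 4.6% − 1% = 3.6 points a year.
At that relative rate the gap halves every 70/3.6 ≈ 19.44 years.
A 4 times gap closes after 2 halvings: 2 × 19.44 ≈ 39 years.

roughly 39 years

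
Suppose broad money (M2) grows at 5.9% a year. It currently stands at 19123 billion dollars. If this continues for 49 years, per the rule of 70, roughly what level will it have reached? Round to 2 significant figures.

330000 billion dollars

Doubling time ≈ 70/5.9 = 11.86 years.
49 years is 49/11.86 ≈ 4.13 doublings, a factor of 2^4.13 ≈ 17.51.
19123 × 17.51 ≈ 330000 billion dollars.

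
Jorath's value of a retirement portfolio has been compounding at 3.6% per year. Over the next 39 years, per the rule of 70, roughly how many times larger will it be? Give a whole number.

70/3.6 ≈ 19.44 years per doubling.
39 years fits 2 doublings: 2^2 = 4.

approximately 4 times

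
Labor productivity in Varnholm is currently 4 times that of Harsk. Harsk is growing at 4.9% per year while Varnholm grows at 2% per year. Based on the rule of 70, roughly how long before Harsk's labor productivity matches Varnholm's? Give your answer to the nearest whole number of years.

The growth-rate gap is 4.9% − 2% = 2.9 percentage points.
So the ratio between them halves every 70/2.9 ≈ 24.14 years.
A 4 times gap closes after 2 halvings: 2 × 24.14 ≈ 48 years.

about 48 years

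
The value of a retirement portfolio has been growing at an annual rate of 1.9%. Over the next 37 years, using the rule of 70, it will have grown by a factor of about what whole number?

≈ 2 times

70/1.9 ≈ 36.84 years per doubling.
37 years fits 1 doubling: 2^1 = 2.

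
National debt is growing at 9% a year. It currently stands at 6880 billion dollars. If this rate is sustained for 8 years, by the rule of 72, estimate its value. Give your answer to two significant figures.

roughly 14000 billion dollars

It doubles every 72/9 ≈ 8.00 years, so 8 years is 1.00 doublings.
2^1.00 ≈ 2.00; 6880 × 2.00 ≈ 14000 billion dollars.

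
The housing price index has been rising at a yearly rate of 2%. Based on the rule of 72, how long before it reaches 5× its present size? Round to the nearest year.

At 2% it doubles every 72/2 ≈ 36.00 years.
Reaching 5× takes log₂(5) ≈ 2.32 doublings.
2.32 × 36.00 ≈ 84 years.

roughly 84 years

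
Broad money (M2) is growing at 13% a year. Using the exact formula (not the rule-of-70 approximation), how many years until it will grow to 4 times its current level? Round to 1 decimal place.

11.3 years

t = ln(4) / ln(1 + 0.13) = 1.3863 / 0.122218 ≈ 11.34.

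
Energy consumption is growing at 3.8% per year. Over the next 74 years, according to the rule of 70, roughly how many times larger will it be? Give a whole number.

At 3.8% one doubling takes ≈ 18.42 years; 74 years is 4 of them, so ×16.

about 16 times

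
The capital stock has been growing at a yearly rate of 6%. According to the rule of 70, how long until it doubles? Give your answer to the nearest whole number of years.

At 6%, doubling takes about 70/6 = 11.67 years.

roughly 12 years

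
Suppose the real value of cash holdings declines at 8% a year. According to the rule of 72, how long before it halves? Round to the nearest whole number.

around 9 years

Halving time ≈ 72 / 8 = 9.00 → 9 years.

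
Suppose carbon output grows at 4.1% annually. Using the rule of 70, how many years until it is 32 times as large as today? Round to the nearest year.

85 years

Doubling time ≈ 70/4.1 = 17.07 years.
32× is 5 doublings, so 5 × 17.07 ≈ 85 years.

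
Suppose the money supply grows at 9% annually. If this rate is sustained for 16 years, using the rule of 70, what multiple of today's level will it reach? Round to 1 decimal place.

Doubles every ≈ 7.78 years (70/9).
16 years is 2.06 doublings; 2^2.06 ≈ 4.2×.

around 4.2 times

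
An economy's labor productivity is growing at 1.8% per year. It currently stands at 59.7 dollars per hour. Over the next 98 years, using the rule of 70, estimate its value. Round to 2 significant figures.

It doubles every 70/1.8 ≈ 38.89 years, so 98 years is 2.52 doublings.
2^2.52 ≈ 5.74; 59.7 × 5.74 ≈ 340 dollars per hour.

340 dollars per hour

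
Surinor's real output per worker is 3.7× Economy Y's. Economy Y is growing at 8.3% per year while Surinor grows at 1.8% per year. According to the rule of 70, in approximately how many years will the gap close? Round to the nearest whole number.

around 20 years

The growth-rate gap is 8.3% − 1.8% = 6.5 percentage points.
So the ratio between them halves every 70/6.5 ≈ 10.77 years.
A 3.7× gap takes log₂(3.7) ≈ 1.89 halvings to close: 1.89 × 10.77 ≈ 20 years.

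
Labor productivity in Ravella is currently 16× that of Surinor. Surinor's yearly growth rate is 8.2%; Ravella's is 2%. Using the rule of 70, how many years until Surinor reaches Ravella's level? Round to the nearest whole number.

What matters is the difference: 6.2 pp.
Rule of 70 on the gap: the ratio halves every 70/6.2 ≈ 11.29 years.
A 16× gap closes after 4 halvings: 4 × 11.29 ≈ 45 years.

around 45 years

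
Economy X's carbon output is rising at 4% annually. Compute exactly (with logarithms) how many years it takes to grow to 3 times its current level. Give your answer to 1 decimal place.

28.0 years

t = ln(3) / ln(1 + 0.04) = 1.0986 / 0.039221 ≈ 28.01.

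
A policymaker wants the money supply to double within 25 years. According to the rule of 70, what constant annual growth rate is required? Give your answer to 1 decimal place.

70 / 25 ≈ 2.80, so about 2.8% annually.

about 2.8%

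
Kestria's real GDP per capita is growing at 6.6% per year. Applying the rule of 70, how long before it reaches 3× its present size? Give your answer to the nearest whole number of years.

One doubling takes 70/6.6 = 10.61 years.
Reaching 3× takes log₂(3) ≈ 1.58 doublings.
1.58 × 10.61 ≈ 17 years.

approximately 17 years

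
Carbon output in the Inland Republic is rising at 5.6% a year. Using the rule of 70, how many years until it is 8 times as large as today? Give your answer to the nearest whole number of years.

At 5.6% it doubles every 70/5.6 ≈ 12.50 years.
8 = 2^3, so 3 doublings → 38 years.

around 38 years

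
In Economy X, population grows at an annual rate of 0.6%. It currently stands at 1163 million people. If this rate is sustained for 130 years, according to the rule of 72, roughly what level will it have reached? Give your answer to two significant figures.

approximately 2500 million people

Doubling time ≈ 72/0.6 = 120.00 years.
130 years is 130/120.00 ≈ 1.08 doublings, a factor of 2^1.08 ≈ 2.11.
1163 × 2.11 ≈ 2500 million people.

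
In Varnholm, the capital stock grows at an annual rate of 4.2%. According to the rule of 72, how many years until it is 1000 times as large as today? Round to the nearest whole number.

around 171 years

At 4.2% it doubles every 72/4.2 ≈ 17.14 years.
1000× is log₂ 1000 ≈ 9.97 doublings, so ≈ 9.97 × 17.14 = 171 years.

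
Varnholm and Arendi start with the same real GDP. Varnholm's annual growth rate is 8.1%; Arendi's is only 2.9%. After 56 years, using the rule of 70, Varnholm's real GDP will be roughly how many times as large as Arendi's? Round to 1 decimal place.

roughly 17.9 times

Only the 5.2-point difference matters.
70/5.2 ≈ 13.46 years per doubling of the ratio; 56 years gives 4.16 doublings, so ≈ 17.9×.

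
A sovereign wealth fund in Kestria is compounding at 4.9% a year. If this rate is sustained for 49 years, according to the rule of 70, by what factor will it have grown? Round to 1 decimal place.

about 10.8 times

Doubles every ≈ 14.29 years (70/4.9).
49 years is 3.43 doublings; 2^3.43 ≈ 10.8×.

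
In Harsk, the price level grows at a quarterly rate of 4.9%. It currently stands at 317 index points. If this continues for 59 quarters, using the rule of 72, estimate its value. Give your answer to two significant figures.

approximately 5100 index points

It doubles every 72/4.9 ≈ 14.69 quarters, so 59 quarters is 4.02 doublings.
2^4.02 ≈ 16.22; 317 × 16.22 ≈ 5100 index points.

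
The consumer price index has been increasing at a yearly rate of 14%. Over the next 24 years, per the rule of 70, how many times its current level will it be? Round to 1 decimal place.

approximately 27.9 times

Doubles every ≈ 5.00 years (70/14).
24 years is 4.80 doublings; 2^4.80 ≈ 27.9×.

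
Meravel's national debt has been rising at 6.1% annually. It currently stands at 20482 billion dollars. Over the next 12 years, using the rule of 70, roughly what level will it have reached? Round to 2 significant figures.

It doubles every 70/6.1 ≈ 11.48 years, so 12 years is 1.05 doublings.
2^1.05 ≈ 2.07; 20482 × 2.07 ≈ 42000 billion dollars.

about 42000 billion dollars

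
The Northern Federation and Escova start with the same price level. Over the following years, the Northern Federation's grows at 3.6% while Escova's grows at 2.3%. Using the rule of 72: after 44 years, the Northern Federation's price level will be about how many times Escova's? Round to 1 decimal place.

about 1.7 times

Rate gap = 3.6% − 2.3% = 1.3 points.
The ratio doubles every 72/1.3 ≈ 55.38 years.
44/55.38 ≈ 0.79 doublings → ratio ≈ 2^0.79 ≈ 1.7.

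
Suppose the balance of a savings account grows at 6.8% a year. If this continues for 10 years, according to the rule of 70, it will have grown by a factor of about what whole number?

Doubling time ≈ 70/6.8 = 10.29 years.
10/10.29 ≈ 1 doubling, so about 2^1 = 2×.

2 times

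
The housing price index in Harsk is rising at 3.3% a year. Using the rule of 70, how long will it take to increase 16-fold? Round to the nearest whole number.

≈ 85 years

At 3.3% it doubles every 70/3.3 ≈ 21.21 years.
16 = 2^4, so 4 doublings → 85 years.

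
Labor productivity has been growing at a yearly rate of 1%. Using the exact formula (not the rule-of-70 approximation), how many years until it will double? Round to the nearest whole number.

t = ln(2) / ln(1 + 0.01) = 0.6931 / 0.009950 ≈ 69.66.
≈ 70 years.

70 years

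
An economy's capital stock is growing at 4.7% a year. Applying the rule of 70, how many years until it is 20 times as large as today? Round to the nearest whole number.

64 years

At 4.7% it doubles every 70/4.7 ≈ 14.89 years.
20× is log₂ 20 ≈ 4.32 doublings, so ≈ 4.32 × 14.89 = 64 years.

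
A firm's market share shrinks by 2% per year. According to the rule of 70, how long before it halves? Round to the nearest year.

Falling at 2%, it halves about every 70/2 = 35.00 years.

≈ 35 years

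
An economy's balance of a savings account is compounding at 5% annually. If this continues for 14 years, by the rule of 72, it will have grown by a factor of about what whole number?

2 times

Doubling time ≈ 72/5 = 14.40 years.
14/14.40 ≈ 1 doubling, so about 2^1 = 2×.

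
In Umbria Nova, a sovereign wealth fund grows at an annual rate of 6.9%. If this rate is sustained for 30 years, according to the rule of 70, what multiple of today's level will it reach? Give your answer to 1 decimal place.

about 7.8 times

Doubling time ≈ 70/6.9 = 10.14 years.
30 years / 10.14 ≈ 2.96 doublings → factor 2^2.96 ≈ 7.8.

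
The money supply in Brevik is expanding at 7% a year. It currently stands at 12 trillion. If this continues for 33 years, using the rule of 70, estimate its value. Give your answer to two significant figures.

120 trillion

It doubles every 70/7 ≈ 10.00 years, so 33 years is 3.30 doublings.
2^3.30 ≈ 9.85; 12 × 9.85 ≈ 120 trillion.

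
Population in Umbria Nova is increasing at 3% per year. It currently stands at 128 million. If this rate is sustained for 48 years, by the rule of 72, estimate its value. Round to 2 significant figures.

≈ 510 million

Doubling time ≈ 72/3 = 24.00 years.
48 years is 48/24.00 ≈ 2.00 doublings, a factor of 2^2.00 ≈ 4.00.
128 × 4.00 ≈ 510 million.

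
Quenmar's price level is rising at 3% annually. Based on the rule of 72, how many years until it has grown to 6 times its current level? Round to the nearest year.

≈ 62 years

One doubling takes 72/3 = 24.00 years.
6× is log₂ 6 ≈ 2.58 doublings, so ≈ 2.58 × 24.00 = 62 years.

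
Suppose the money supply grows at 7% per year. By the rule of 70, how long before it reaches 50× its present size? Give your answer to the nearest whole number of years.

At 7% it doubles every 70/7 ≈ 10.00 years.
50× is log₂ 50 ≈ 5.64 doublings, so ≈ 5.64 × 10.00 = 56 years.

roughly 56 years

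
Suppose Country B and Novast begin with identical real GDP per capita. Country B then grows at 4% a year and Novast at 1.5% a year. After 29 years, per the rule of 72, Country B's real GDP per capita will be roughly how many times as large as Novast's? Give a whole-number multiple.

about 2 times

Only the 2.5-point difference matters.
72/2.5 ≈ 28.80 years per doubling of the ratio; 29 years gives 1.01 doublings, so ≈ 2×.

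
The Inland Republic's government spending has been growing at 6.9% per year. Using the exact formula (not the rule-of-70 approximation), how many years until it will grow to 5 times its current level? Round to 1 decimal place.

24.1 years

t = ln(5) / ln(1 + 0.069) = 1.6094 / 0.066724 ≈ 24.12.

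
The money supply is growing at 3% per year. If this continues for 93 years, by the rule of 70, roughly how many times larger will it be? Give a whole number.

16 times

70/3 ≈ 23.33 years per doubling.
93 years fits 4 doublings: 2^4 = 16.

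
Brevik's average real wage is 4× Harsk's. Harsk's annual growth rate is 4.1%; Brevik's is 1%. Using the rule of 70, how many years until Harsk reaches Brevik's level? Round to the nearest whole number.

The growth-rate gap is 4.1% − 1% = 3.1 percentage points.
So the ratio between them halves every 70/3.1 ≈ 22.58 years.
A 4× gap closes after 2 halvings: 2 × 22.58 ≈ 45 years.

≈ 45 years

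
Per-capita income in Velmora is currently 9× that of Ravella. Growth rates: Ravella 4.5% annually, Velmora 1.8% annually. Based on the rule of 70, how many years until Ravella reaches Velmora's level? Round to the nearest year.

What matters is the difference: 2.7 pp.
Rule of 70 on the gap: the ratio halves every 70/2.7 ≈ 25.93 years.
A 9× gap takes log₂(9) ≈ 3.17 halvings to close: 3.17 × 25.93 ≈ 82 years.

around 82 years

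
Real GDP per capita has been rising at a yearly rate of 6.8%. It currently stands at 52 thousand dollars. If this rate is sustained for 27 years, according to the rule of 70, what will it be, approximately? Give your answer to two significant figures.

around 320 thousand dollars

It doubles every 70/6.8 ≈ 10.29 years, so 27 years is 2.62 doublings.
2^2.62 ≈ 6.15; 52 × 6.15 ≈ 320 thousand dollars.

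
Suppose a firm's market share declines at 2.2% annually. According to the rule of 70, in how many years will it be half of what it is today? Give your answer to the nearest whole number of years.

32 years

Halving time ≈ 70 / 2.2 = 31.82 → 32 years.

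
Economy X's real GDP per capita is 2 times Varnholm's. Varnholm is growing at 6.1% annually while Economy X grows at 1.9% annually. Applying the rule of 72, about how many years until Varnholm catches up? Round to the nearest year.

approximately 17 years

What matters is the difference: 4.2 pp.
Rule of 72 on the gap: the ratio halves every 72/4.2 ≈ 17.14 years.
A 2 times gap closes after 1 halving: 1 × 17.14 ≈ 17 years.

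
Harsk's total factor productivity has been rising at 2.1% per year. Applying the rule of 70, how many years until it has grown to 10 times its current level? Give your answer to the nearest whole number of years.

At 2.1% it doubles every 70/2.1 ≈ 33.33 years.
10× is log₂ 10 ≈ 3.32 doublings, so ≈ 3.32 × 33.33 = 111 years.

approximately 111 years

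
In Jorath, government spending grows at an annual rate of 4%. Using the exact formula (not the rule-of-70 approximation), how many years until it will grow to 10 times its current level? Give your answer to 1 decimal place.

t = ln(10) / ln(1 + 0.04) = 2.3026 / 0.039221 ≈ 58.71.

58.7 years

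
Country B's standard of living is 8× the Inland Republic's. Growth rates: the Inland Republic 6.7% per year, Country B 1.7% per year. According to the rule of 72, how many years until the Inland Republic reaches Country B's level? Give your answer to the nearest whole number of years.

about 43 years

the Inland Republic gains on Country B at 6.7% − 1.7% = 5 points a year.
At that relative rate the gap halves every 72/5 ≈ 14.40 years.
An 8× gap closes after 3 halvings: 3 × 14.40 ≈ 43 years.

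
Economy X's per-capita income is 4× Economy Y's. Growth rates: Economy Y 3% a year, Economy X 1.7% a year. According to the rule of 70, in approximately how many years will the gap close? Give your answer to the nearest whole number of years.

roughly 108 years

Economy Y gains on Economy X at 3% − 1.7% = 1.3 points a year.
At that relative rate the gap halves every 70/1.3 ≈ 53.85 years.
A 4× gap closes after 2 halvings: 2 × 53.85 ≈ 108 years.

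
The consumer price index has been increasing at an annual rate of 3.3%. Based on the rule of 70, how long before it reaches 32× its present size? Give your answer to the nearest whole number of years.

One doubling takes 70/3.3 = 21.21 years.
32 = 2^5, so 5 doublings → 106 years.

about 106 years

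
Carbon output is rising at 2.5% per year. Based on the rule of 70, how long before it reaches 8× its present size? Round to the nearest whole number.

At 2.5% it doubles every 70/2.5 ≈ 28.00 years.
8× is 3 doublings, so 3 × 28.00 ≈ 84 years.

about 84 years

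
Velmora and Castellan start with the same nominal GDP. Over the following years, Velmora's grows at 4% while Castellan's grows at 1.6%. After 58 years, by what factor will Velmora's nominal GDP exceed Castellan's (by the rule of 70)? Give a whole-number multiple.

approximately 4 times

Velmora pulls ahead at 2.4 pp per year, so the ratio doubles every 70/2.4 ≈ 29.17 years.
In 58 years that's 1.99 doublings: 2^1.99 ≈ 4.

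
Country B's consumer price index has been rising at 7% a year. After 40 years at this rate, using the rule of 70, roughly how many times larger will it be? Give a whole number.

16 times

70/7 ≈ 10.00 years per doubling.
40 years fits 4 doublings: 2^4 = 16.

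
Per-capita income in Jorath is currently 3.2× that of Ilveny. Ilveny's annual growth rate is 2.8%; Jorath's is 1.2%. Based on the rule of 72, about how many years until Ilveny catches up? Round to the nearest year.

approximately 76 years

What matters is the difference: 1.6 pp.
Rule of 72 on the gap: the ratio halves every 72/1.6 ≈ 45.00 years.
A 3.2× gap takes log₂(3.2) ≈ 1.68 halvings to close: 1.68 × 45.00 ≈ 76 years.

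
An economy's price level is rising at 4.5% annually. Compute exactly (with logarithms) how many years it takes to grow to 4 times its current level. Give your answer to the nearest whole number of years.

31 years

t = ln(4) / ln(1 + 0.045) = 1.3863 / 0.044017 ≈ 31.49.
≈ 31 years.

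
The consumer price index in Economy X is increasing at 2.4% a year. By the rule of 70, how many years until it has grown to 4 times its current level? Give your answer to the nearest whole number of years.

Doubling time ≈ 70/2.4 = 29.17 years.
Getting to 4× needs 2 doublings: 2 × 29.17 ≈ 58 years.

roughly 58 years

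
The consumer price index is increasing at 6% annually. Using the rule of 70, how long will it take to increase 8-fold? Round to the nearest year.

One doubling takes 70/6 = 11.67 years.
Getting to 8× needs 3 doublings: 3 × 11.67 ≈ 35 years.

≈ 35 years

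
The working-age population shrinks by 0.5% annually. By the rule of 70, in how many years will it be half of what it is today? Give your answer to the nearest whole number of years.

roughly 140 years

Halving time ≈ 70 / 0.5 = 140.00 → 140 years.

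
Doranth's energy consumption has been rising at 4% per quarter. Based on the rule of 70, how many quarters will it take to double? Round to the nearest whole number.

around 18 quarters

70/4 ≈ 17.50, so it doubles roughly every 18 quarters.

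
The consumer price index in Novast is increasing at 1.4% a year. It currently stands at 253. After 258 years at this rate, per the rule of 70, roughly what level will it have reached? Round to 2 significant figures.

Doubling time ≈ 70/1.4 = 50.00 years.
258 years is 258/50.00 ≈ 5.16 doublings, a factor of 2^5.16 ≈ 35.75.
253 × 35.75 ≈ 9000.

around 9000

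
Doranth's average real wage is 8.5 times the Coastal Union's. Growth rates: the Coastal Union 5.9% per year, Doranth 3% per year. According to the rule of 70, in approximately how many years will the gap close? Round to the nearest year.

The growth-rate gap is 5.9% − 3% = 2.9 percentage points.
So the ratio between them halves every 70/2.9 ≈ 24.14 years.
An 8.5 times gap takes log₂(8.5) ≈ 3.09 halvings to close: 3.09 × 24.14 ≈ 75 years.

around 75 years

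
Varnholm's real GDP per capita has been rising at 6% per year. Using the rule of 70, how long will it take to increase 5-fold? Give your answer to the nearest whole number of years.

Doubling time ≈ 70/6 = 11.67 years.
Reaching 5× takes log₂(5) ≈ 2.32 doublings.
2.32 × 11.67 ≈ 27 years.

about 27 years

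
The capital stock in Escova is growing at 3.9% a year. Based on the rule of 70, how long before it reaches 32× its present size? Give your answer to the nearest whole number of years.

Doubling time ≈ 70/3.9 = 17.95 years.
32 = 2^5, so 5 doublings → 90 years.

around 90 years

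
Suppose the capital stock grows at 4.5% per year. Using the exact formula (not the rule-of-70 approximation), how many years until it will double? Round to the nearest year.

16 years

t = ln(2) / ln(1 + 0.045) = 0.6931 / 0.044017 ≈ 15.75.
≈ 16 years.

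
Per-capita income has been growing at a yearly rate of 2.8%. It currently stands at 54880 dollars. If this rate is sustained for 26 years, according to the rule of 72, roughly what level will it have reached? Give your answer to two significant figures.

110000 dollars

Doubling time ≈ 72/2.8 = 25.71 years.
26 years is 26/25.71 ≈ 1.01 doublings, a factor of 2^1.01 ≈ 2.01.
54880 × 2.01 ≈ 110000 dollars.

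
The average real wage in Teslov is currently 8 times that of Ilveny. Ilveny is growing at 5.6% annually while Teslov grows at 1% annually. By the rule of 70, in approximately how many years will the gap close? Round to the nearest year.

Ilveny gains on Teslov at 5.6% − 1% = 4.6 points a year.
At that relative rate the gap halves every 70/4.6 ≈ 15.22 years.
An 8 times gap closes after 3 halvings: 3 × 15.22 ≈ 46 years.

around 46 years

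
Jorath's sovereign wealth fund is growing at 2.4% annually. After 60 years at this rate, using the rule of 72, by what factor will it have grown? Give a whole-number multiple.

Doubling time ≈ 72/2.4 = 30.00 years.
60/30.00 ≈ 2 doublings, so about 2^2 = 4×.

4 times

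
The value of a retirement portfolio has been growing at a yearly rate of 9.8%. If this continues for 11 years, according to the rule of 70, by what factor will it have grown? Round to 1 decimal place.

≈ 2.9 times

Doubles every ≈ 7.14 years (70/9.8).
11 years is 1.54 doublings; 2^1.54 ≈ 2.9×.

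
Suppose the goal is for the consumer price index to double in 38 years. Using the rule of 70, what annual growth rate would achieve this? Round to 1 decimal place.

70 / 38 ≈ 1.84, so about 1.8% a year.

about 1.8%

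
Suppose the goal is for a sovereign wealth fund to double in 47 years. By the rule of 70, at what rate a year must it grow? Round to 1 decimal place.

70 / 47 ≈ 1.49, so about 1.5% a year.

about 1.5%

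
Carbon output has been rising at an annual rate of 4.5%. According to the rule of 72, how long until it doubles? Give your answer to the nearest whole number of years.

At 4.5%, doubling takes about 72/4.5 = 16.00 years.

around 16 years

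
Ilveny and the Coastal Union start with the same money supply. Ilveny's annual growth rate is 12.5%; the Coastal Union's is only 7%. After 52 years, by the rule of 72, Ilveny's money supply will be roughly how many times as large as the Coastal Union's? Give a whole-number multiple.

≈ 16 times

Ilveny pulls ahead at 5.5 pp per year, so the ratio doubles every 72/5.5 ≈ 13.09 years.
In 52 years that's 3.97 doublings: 2^3.97 ≈ 16.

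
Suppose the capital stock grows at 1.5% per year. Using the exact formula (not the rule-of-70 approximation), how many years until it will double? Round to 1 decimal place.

46.6 years

t = ln(2) / ln(1 + 0.015) = 0.6931 / 0.014889 ≈ 46.55.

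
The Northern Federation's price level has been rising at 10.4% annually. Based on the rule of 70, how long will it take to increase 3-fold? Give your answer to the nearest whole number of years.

around 11 years

One doubling takes 70/10.4 = 6.73 years.
Reaching 3× takes log₂(3) ≈ 1.58 doublings.
1.58 × 6.73 ≈ 11 years.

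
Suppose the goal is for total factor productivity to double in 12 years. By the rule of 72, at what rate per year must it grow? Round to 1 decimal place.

roughly 6.0%

72 / 12 ≈ 6.00, so about 6.0% per year.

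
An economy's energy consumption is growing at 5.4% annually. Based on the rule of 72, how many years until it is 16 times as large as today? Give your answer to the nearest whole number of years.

roughly 53 years

Doubling time ≈ 72/5.4 = 13.33 years.
Getting to 16× needs 4 doublings: 4 × 13.33 ≈ 53 years.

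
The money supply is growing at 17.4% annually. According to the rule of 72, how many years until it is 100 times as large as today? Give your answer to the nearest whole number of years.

Doubling time ≈ 72/17.4 = 4.14 years.
100× is log₂ 100 ≈ 6.64 doublings, so ≈ 6.64 × 4.14 = 27 years.

around 27 years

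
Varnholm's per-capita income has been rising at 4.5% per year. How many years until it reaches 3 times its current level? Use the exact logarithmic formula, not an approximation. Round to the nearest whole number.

25 years

t = ln(3) / ln(1 + 0.045) = 1.0986 / 0.044017 ≈ 24.96.
≈ 25 years.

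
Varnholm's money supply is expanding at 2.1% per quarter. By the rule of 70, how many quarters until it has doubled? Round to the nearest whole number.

≈ 33 quarters

Doubling time ≈ 70 / 2.1 = 33.33 quarters.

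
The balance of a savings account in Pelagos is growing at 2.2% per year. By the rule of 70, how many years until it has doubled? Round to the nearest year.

around 32 years

Doubling time ≈ 70 / 2.2 = 31.82 years.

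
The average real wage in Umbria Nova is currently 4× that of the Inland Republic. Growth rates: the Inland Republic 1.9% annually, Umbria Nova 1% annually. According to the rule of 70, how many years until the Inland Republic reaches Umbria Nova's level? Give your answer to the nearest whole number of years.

What matters is the difference: 0.9 pp.
Rule of 70 on the gap: the ratio halves every 70/0.9 ≈ 77.78 years.
A 4× gap closes after 2 halvings: 2 × 77.78 ≈ 156 years.

≈ 156 years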